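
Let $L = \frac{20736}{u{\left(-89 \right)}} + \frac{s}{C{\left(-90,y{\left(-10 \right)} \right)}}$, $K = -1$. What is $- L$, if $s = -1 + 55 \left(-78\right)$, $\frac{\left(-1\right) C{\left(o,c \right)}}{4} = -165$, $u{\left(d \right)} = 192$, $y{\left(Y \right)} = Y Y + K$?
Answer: $- \frac{66989}{660} \approx -101.5$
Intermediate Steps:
$y{\left(Y \right)} = -1 + Y^{2}$ ($y{\left(Y \right)} = Y Y - 1 = Y^{2} - 1 = -1 + Y^{2}$)
$C{\left(o,c \right)} = 660$ ($C{\left(o,c \right)} = \left(-4\right) \left(-165\right) = 660$)
$s = -4291$ ($s = -1 - 4290 = -4291$)
$L = \frac{66989}{660}$ ($L = \frac{20736}{192} - \frac{4291}{660} = 20736 \cdot \frac{1}{192} - \frac{4291}{660} = 108 - \frac{4291}{660} = \frac{66989}{660} \approx 101.5$)
$- L = \left(-1\right) \frac{66989}{660} = - \frac{66989}{660}$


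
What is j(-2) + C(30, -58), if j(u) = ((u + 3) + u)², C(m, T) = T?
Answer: -57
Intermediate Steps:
j(u) = (3 + 2*u)² (j(u) = ((3 + u) + u)² = (3 + 2*u)²)
j(-2) + C(30, -58) = (3 + 2*(-2))² - 58 = (3 - 4)² - 58 = (-1)² - 58 = 1 - 58 = -57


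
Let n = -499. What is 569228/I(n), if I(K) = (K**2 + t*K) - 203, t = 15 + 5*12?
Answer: 569228/211373 ≈ 2.6930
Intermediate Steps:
t = 75 (t = 15 + 60 = 75)
I(K) = -203 + K**2 + 75*K (I(K) = (K**2 + 75*K) - 203 = -203 + K**2 + 75*K)
569228/I(n) = 569228/(-203 + (-499)**2 + 75*(-499)) = 569228/(-203 + 249001 - 37425) = 569228/211373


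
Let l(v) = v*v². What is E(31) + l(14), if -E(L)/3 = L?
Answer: 2651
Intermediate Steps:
l(v) = v³
E(L) = -3*L
E(31) + l(14) = -3*31 + 14³ = -93 + 2744 = 2651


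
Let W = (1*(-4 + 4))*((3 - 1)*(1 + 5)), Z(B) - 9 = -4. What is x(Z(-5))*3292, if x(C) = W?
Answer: 0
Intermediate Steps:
Z(B) = 5 (Z(B) = 9 - 4 = 5)
W = 0 (W = (1*0)*(2*6) = 0*12 = 0)
x(C) = 0
x(Z(-5))*3292 = 0*3292 = 0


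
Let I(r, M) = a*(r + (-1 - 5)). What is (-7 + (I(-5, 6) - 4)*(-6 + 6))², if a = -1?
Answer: 49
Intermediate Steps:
I(r, M) = 6 - r (I(r, M) = -(r + (-1 - 5)) = -(r - 6) = -(-6 + r) = 6 - r)
(-7 + (I(-5, 6) - 4)*(-6 + 6))² = (-7 + ((6 - 1*(-5)) - 4)*(-6 + 6))² = (-7 + ((6 + 5) - 4)*0)² = (-7 + (11 - 4)*0)² = (-7 + 7*0)² = (-7 + 0)² = (-7)² = 49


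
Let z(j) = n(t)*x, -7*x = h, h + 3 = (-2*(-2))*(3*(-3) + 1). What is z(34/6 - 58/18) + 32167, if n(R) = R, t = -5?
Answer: 32142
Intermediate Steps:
h = -35 (h = -3 + (-2*(-2))*(3*(-3) + 1) = -3 + 4*(-9 + 1) = -3 + 4*(-8) = -3 - 32 = -35)
x = 5 (x = -⅐*(-35) = 5)
z(j) = -25 (z(j) = -5*5 = -25)
z(34/6 - 58/18) + 32167 = -25 + 32167 = 32142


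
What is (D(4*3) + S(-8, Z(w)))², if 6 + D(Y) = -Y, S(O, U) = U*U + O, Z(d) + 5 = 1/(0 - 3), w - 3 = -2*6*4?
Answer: 484/81 ≈ 5.9753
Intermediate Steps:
w = -45 (w = 3 - 2*6*4 = 3 - 12*4 = 3 - 48 = -45)
Z(d) = -16/3 (Z(d) = -5 + 1/(0 - 3) = -5 + 1/(-3) = -5 - ⅓ = -16/3)
S(O, U) = O + U² (S(O, U) = U² + O = O + U²)
D(Y) = -6 - Y
(D(4*3) + S(-8, Z(w)))² = ((-6 - 4*3) + (-8 + (-16/3)²))² = ((-6 - 1*12) + (-8 + 256/9))² = ((-6 - 12) + 184/9)² = (-18 + 184/9)² = (22/9)² = 484/81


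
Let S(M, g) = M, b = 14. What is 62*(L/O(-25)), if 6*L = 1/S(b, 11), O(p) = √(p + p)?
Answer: -31*I*√2/420 ≈ -0.10438*I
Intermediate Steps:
O(p) = √2*√p (O(p) = √(2*p) = √2*√p)
L = 1/84 (L = (⅙)/14 = (⅙)*(1/14) = 1/84 ≈ 0.011905)
62*(L/O(-25)) = 62*(1/(84*((√2*√(-25))))) = 62*(1/(84*((√2*(5*I))))) = 62*(1/(84*((5*I*√2)))) = 62*((-I*√2/10)/84) = 62*(-I*√2/840) = -31*I*√2/420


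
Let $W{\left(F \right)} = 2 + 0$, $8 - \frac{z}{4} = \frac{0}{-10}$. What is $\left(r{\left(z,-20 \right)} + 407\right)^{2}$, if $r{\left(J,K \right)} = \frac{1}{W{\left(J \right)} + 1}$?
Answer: $\frac{1493284}{9} \approx 1.6592 \cdot 10^{5}$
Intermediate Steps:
$z = 32$ ($z = 32 - 4 \frac{0}{-10} = 32 - 4 \cdot 0 \left(- \frac{1}{10}\right) = 32 - 0 = 32 + 0 = 32$)
$W{\left(F \right)} = 2$
$r{\left(J,K \right)} = \frac{1}{3}$ ($r{\left(J,K \right)} = \frac{1}{2 + 1} = \frac{1}{3}$)
$\left(r{\left(z,-20 \right)} + 407\right)^{2} = \left(\frac{1}{3} + 407\right)^{2} = \left(\frac{1222}{3}\right)^{2} = \frac{1493284}{9}$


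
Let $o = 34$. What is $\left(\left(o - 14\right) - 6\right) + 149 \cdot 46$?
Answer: $6868$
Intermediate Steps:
$\left(\left(o - 14\right) - 6\right) + 149 \cdot 46 = \left(\left(34 - 14\right) - 6\right) + 149 \cdot 46 = \left(20 - 6\right) + 6854 = 14 + 6854 = 6868$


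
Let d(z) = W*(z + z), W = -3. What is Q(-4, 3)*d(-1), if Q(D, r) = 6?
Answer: 36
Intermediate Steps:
d(z) = -6*z (d(z) = -3*(z + z) = -6*z)
Q(-4, 3)*d(-1) = 6*(-6*(-1)) = 6*6 = 36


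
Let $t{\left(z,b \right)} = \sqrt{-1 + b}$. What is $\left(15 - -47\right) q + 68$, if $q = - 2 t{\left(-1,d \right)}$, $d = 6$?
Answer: $68 - 124 \sqrt{5} \approx -209.27$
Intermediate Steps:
$q = - 2 \sqrt{5}$ ($q = - 2 \sqrt{-1 + 6} = - 2 \sqrt{5} \approx -4.4721$)
$\left(15 - -47\right) q + 68 = \left(15 - -47\right) \left(- 2 \sqrt{5}\right) + 68 = \left(15 + 47\right) \left(- 2 \sqrt{5}\right) + 68 = 62 \left(- 2 \sqrt{5}\right) + 68 = - 124 \sqrt{5} + 68 = 68 - 124 \sqrt{5}$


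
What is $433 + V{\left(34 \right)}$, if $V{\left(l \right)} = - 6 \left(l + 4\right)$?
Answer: $205$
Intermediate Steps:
$V{\left(l \right)} = -24 - 6 l$ ($V{\left(l \right)} = - 6 \left(4 + l\right) = -24 - 6 l$)
$433 + V{\left(34 \right)} = 433 - 228 = 205$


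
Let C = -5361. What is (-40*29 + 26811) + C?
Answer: 20290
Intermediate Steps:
(-40*29 + 26811) + C = (-40*29 + 26811) - 5361 = (-1160 + 26811) - 5361 = 25651 - 5361 = 20290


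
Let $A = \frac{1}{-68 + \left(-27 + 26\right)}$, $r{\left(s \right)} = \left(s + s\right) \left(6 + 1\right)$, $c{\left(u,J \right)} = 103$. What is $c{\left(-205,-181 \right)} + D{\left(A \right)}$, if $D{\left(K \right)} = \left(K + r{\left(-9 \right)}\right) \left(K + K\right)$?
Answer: $\frac{507773}{4761} \approx 106.65$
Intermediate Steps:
$r{\left(s \right)} = 14 s$ ($r{\left(s \right)} = 2 s 7 = 14 s$)
$A = - \frac{1}{69}$ ($A = \frac{1}{-68 - 1} = \frac{1}{-69} = - \frac{1}{69} \approx -0.014493$)
$D{\left(K \right)} = 2 K \left(-126 + K\right)$ ($D{\left(K \right)} = \left(K + 14 \left(-9\right)\right) \left(K + K\right) = \left(K - 126\right) 2 K = \left(-126 + K\right) 2 K = 2 K \left(-126 + K\right)$)
$c{\left(-205,-181 \right)} + D{\left(A \right)} = 103 + 2 \left(- \frac{1}{69}\right) \left(-126 - \frac{1}{69}\right) = 103 + 2 \left(- \frac{1}{69}\right) \left(- \frac{8695}{69}\right) = 103 + \frac{17390}{4761} = \frac{507773}{4761}$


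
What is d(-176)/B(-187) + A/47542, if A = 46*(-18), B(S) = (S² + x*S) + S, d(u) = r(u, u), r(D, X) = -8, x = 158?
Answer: -53588/2828749 ≈ -0.018944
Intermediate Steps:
d(u) = -8
B(S) = S² + 159*S (B(S) = (S² + 158*S) + S = S² + 159*S)
A = -828
d(-176)/B(-187) + A/47542 = -8*(-1/(187*(159 - 187))) - 828/47542 = -8/((-187*(-28))) - 828*1/47542 = -8/5236 - 414/23771 = -8*1/5236 - 414/23771 = -2/1309 - 414/23771 = -53588/2828749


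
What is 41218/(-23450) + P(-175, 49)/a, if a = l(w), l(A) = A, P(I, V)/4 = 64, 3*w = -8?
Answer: -1146209/11725 ≈ -97.758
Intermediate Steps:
w = -8/3 (w = (⅓)*(-8) = -8/3 ≈ -2.6667)
P(I, V) = 256 (P(I, V) = 4*64 = 256)
a = -8/3 ≈ -2.6667
41218/(-23450) + P(-175, 49)/a = 41218/(-23450) + 256/(-8/3) = 41218*(-1/23450) + 256*(-3/8) = -20609/11725 - 96 = -1146209/11725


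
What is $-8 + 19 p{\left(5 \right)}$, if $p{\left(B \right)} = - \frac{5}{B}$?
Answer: $-27$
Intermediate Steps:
$-8 + 19 p{\left(5 \right)} = -8 + 19 \left(- \frac{5}{5}\right) = -8 + 19 \left(\left(-5\right) \frac{1}{5}\right) = -8 + 19 \left(-1\right) = -8 - 19 = -27$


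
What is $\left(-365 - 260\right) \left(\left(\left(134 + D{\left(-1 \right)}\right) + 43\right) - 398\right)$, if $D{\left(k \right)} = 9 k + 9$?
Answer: $138125$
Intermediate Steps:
$D{\left(k \right)} = 9 + 9 k$
$\left(-365 - 260\right) \left(\left(\left(134 + D{\left(-1 \right)}\right) + 43\right) - 398\right) = \left(-365 - 260\right) \left(\left(\left(134 + \left(9 + 9 \left(-1\right)\right)\right) + 43\right) - 398\right) = - 625 \left(\left(\left(134 + \left(9 - 9\right)\right) + 43\right) - 398\right) = - 625 \left(\left(\left(134 + 0\right) + 43\right) - 398\right) = - 625 \left(\left(134 + 43\right) - 398\right) = - 625 \left(177 - 398\right) = \left(-625\right) \left(-221\right) = 138125$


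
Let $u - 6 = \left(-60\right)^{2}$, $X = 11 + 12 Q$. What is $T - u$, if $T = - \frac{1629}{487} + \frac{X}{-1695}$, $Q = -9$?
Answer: $- \frac{2979340706}{825465} \approx -3609.3$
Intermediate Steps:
$X = -97$ ($X = 11 + 12 \left(-9\right) = 11 - 108 = -97$)
$u = 3606$ ($u = 6 + \left(-60\right)^{2} = 6 + 3600 = 3606$)
$T = - \frac{2713916}{825465}$ ($T = - \frac{1629}{487} - \frac{97}{-1695} = \left(-1629\right) \frac{1}{487} - - \frac{97}{1695} = - \frac{1629}{487} + \frac{97}{1695} = - \frac{2713916}{825465} \approx -3.2877$)
$T - u = - \frac{2713916}{825465} - 3606 = - \frac{2979340706}{825465}$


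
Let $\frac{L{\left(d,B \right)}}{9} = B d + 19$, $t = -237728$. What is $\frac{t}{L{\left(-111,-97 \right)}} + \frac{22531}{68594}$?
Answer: $- \frac{7059770069}{3329346978} \approx -2.1205$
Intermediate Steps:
$L{\left(d,B \right)} = 171 + 9 B d$ ($L{\left(d,B \right)} = 9 \left(B d + 19\right) = 9 \left(19 + B d\right) = 171 + 9 B d$)
$\frac{t}{L{\left(-111,-97 \right)}} + \frac{22531}{68594} = - \frac{237728}{171 + 9 \left(-97\right) \left(-111\right)} + \frac{22531}{68594} = - \frac{237728}{171 + 96903} + 22531 \cdot \frac{1}{68594} = - \frac{237728}{97074} + \frac{22531}{68594} = \left(-237728\right) \frac{1}{97074} + \frac{22531}{68594} = - \frac{118864}{48537} + \frac{22531}{68594} = - \frac{7059770069}{3329346978}$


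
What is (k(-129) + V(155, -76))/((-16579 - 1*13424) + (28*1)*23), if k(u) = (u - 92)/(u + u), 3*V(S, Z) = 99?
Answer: -8735/7574622 ≈ -0.0011532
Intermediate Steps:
V(S, Z) = 33 (V(S, Z) = (⅓)*99 = 33)
k(u) = (-92 + u)/(2*u) (k(u) = (-92 + u)/((2*u)) = (-92 + u)*(1/(2*u)) = (-92 + u)/(2*u))
(k(-129) + V(155, -76))/((-16579 - 1*13424) + (28*1)*23) = ((½)*(-92 - 129)/(-129) + 33)/((-16579 - 1*13424) + (28*1)*23) = ((½)*(-1/129)*(-221) + 33)/((-16579 - 13424) + 28*23) = (221/258 + 33)/(-30003 + 644) = (8735/258)/(-29359) = (8735/258)*(-1/29359) = -8735/7574622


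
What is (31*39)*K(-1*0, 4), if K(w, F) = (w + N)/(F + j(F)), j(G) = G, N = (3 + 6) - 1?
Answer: 1209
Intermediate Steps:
N = 8 (N = 9 - 1 = 8)
K(w, F) = (8 + w)/(2*F) (K(w, F) = (w + 8)/(F + F) = (8 + w)/((2*F)) = (8 + w)*(1/(2*F)) = (8 + w)/(2*F))
(31*39)*K(-1*0, 4) = (31*39)*((½)*(8 - 1*0)/4) = 1209*((½)*(¼)*(8 + 0)) = 1209*((½)*(¼)*8) = 1209*1 = 1209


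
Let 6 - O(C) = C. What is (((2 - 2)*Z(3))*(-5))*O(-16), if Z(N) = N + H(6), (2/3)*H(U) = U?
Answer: 0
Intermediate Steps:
H(U) = 3*U/2
Z(N) = 9 + N (Z(N) = N + (3/2)*6 = N + 9 = 9 + N)
O(C) = 6 - C
(((2 - 2)*Z(3))*(-5))*O(-16) = (((2 - 2)*(9 + 3))*(-5))*(6 - 1*(-16)) = ((0*12)*(-5))*(6 + 16) = (0*(-5))*22 = 0*22 = 0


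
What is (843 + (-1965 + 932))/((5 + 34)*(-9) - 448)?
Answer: 190/799 ≈ 0.23780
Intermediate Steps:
(843 + (-1965 + 932))/((5 + 34)*(-9) - 448) = (843 - 1033)/(39*(-9) - 448) = -190/(-351 - 448) = -190/(-799) = -190*(-1/799) = 190/799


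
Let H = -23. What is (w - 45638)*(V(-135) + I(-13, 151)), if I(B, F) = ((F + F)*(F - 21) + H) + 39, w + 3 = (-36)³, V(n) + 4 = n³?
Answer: 223460543591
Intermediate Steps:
V(n) = -4 + n³
w = -46659 (w = -3 + (-36)³ = -3 - 46656 = -46659)
I(B, F) = 16 + 2*F*(-21 + F) (I(B, F) = ((F + F)*(F - 21) - 23) + 39 = ((2*F)*(-21 + F) - 23) + 39 = (2*F*(-21 + F) - 23) + 39 = (-23 + 2*F*(-21 + F)) + 39 = 16 + 2*F*(-21 + F))
(w - 45638)*(V(-135) + I(-13, 151)) = (-46659 - 45638)*((-4 + (-135)³) + (16 - 42*151 + 2*151²)) = -92297*((-4 - 2460375) + (16 - 6342 + 2*22801)) = -92297*(-2460379 + (16 - 6342 + 45602)) = -92297*(-2460379 + 39276) = -92297*(-2421103) = 223460543591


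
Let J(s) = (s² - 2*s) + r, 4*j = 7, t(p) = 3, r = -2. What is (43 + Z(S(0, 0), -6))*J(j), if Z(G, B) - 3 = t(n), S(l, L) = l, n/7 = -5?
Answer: -1911/16 ≈ -119.44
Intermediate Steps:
n = -35 (n = 7*(-5) = -35)
Z(G, B) = 6 (Z(G, B) = 3 + 3 = 6)
j = 7/4 (j = (¼)*7 = 7/4 ≈ 1.7500)
J(s) = -2 + s² - 2*s (J(s) = (s² - 2*s) - 2 = -2 + s² - 2*s)
(43 + Z(S(0, 0), -6))*J(j) = (43 + 6)*(-2 + (7/4)² - 2*7/4) = 49*(-2 + 49/16 - 7/2) = 49*(-39/16) = -1911/16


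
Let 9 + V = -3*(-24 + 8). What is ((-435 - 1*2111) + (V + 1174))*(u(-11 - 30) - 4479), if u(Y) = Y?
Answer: 6025160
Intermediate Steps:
V = 39 (V = -9 - 3*(-24 + 8) = -9 - 3*(-16) = -9 + 48 = 39)
((-435 - 1*2111) + (V + 1174))*(u(-11 - 30) - 4479) = ((-435 - 1*2111) + (39 + 1174))*((-11 - 30) - 4479) = ((-435 - 2111) + 1213)*(-41 - 4479) = (-2546 + 1213)*(-4520) = -1333*(-4520) = 6025160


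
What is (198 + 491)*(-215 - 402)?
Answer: -425113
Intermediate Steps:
(198 + 491)*(-215 - 402) = 689*(-617) = -425113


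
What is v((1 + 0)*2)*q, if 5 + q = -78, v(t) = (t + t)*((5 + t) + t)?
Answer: -2988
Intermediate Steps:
v(t) = 2*t*(5 + 2*t) (v(t) = (2*t)*(5 + 2*t) = 2*t*(5 + 2*t))
q = -83 (q = -5 - 78 = -83)
v((1 + 0)*2)*q = (2*((1 + 0)*2)*(5 + 2*((1 + 0)*2)))*(-83) = (2*(1*2)*(5 + 2*(1*2)))*(-83) = (2*2*(5 + 2*2))*(-83) = (2*2*(5 + 4))*(-83) = (2*2*9)*(-83) = 36*(-83) = -2988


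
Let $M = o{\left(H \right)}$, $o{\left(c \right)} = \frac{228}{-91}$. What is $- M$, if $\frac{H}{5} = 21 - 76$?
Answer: $\frac{228}{91} \approx 2.5055$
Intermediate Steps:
$H = -275$ ($H = 5 \left(21 - 76\right) = 5 \left(-55\right) = -275$)
$o{\left(c \right)} = - \frac{228}{91}$ ($o{\left(c \right)} = 228 \left(- \frac{1}{91}\right) = - \frac{228}{91}$)
$M = - \frac{228}{91} \approx -2.5055$
$- M = \left(-1\right) \left(- \frac{228}{91}\right) = \frac{228}{91}$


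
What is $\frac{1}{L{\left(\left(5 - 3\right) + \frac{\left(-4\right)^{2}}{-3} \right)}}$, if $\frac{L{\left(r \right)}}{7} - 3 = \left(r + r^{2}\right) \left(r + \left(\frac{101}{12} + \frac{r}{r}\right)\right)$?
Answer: $\frac{54}{19019} \approx 0.0028393$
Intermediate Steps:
$L{\left(r \right)} = 21 + 7 \left(\frac{113}{12} + r\right) \left(r + r^{2}\right)$ ($L{\left(r \right)} = 21 + 7 \left(r + r^{2}\right) \left(r + \left(\frac{101}{12} + \frac{r}{r}\right)\right) = 21 + 7 \left(r + r^{2}\right) \left(r + \left(101 \cdot \frac{1}{12} + 1\right)\right) = 21 + 7 \left(r + r^{2}\right) \left(r + \left(\frac{101}{12} + 1\right)\right) = 21 + 7 \left(r + r^{2}\right) \left(r + \frac{113}{12}\right) = 21 + 7 \left(r + r^{2}\right) \left(\frac{113}{12} + r\right) = 21 + 7 \left(\frac{113}{12} + r\right) \left(r + r^{2}\right)$)
$\frac{1}{L{\left(\left(5 - 3\right) + \frac{\left(-4\right)^{2}}{-3} \right)}} = \frac{1}{21 + 7 \left(\left(5 - 3\right) + \frac{\left(-4\right)^{2}}{-3}\right)^{3} + \frac{791 \left(\left(5 - 3\right) + \frac{\left(-4\right)^{2}}{-3}\right)}{12} + \frac{875 \left(\left(5 - 3\right) + \frac{\left(-4\right)^{2}}{-3}\right)^{2}}{12}} = \frac{1}{21 + 7 \left(\left(5 - 3\right) + 16 \left(- \frac{1}{3}\right)\right)^{3} + \frac{791 \left(\left(5 - 3\right) + 16 \left(- \frac{1}{3}\right)\right)}{12} + \frac{875 \left(\left(5 - 3\right) + 16 \left(- \frac{1}{3}\right)\right)^{2}}{12}} = \frac{1}{21 + 7 \left(2 - \frac{16}{3}\right)^{3} + \frac{791 \left(2 - \frac{16}{3}\right)}{12} + \frac{875 \left(2 - \frac{16}{3}\right)^{2}}{12}} = \frac{1}{21 + 7 \left(- \frac{10}{3}\right)^{3} + \frac{791}{12} \left(- \frac{10}{3}\right) + \frac{875 \left(- \frac{10}{3}\right)^{2}}{12}} = \frac{1}{21 + 7 \left(- \frac{1000}{27}\right) - \frac{3955}{18} + \frac{875}{12} \cdot \frac{100}{9}} = \frac{1}{21 - \frac{7000}{27} - \frac{3955}{18} + \frac{21875}{27}} = \frac{1}{\frac{19019}{54}} = \frac{54}{19019}$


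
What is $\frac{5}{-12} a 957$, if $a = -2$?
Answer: $\frac{1595}{2} \approx 797.5$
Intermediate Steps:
$\frac{5}{-12} a 957 = \frac{5}{-12} \left(-2\right) 957 = 5 \left(- \frac{1}{12}\right) \left(-2\right) 957 = \left(- \frac{5}{12}\right) \left(-2\right) 957 = \frac{5}{6} \cdot 957 = \frac{1595}{2}$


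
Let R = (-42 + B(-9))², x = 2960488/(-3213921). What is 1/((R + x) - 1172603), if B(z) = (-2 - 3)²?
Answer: -3213921/3767727543682 ≈ -8.5301e-7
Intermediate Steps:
B(z) = 25 (B(z) = (-5)² = 25)
x = -2960488/3213921 (x = 2960488*(-1/3213921) = -2960488/3213921 ≈ -0.92115)
R = 289 (R = (-42 + 25)² = (-17)² = 289)
1/((R + x) - 1172603) = 1/((289 - 2960488/3213921) - 1172603) = 1/(925862681/3213921 - 1172603) = 1/(-3767727543682/3213921) = -3213921/3767727543682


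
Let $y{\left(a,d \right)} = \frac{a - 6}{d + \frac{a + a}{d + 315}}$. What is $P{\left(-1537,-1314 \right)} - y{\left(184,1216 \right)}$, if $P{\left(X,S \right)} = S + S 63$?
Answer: $- \frac{78296203331}{931032} \approx -84096.0$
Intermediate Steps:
$y{\left(a,d \right)} = \frac{-6 + a}{d + \frac{2 a}{315 + d}}$
$P{\left(X,S \right)} = 64 S$ ($P{\left(X,S \right)} = S + 63 S = 64 S$)
$P{\left(-1537,-1314 \right)} - y{\left(184,1216 \right)} = 64 \left(-1314\right) - \frac{-1890 - 7296 + 315 \cdot 184 + 184 \cdot 1216}{1216^{2} + 2 \cdot 184 + 315 \cdot 1216} = -84096 - \frac{-1890 - 7296 + 57960 + 223744}{1478656 + 368 + 383040} = -84096 - \frac{1}{1862064} \cdot 272518 = -84096 - \frac{136259}{931032} = - \frac{78296203331}{931032}$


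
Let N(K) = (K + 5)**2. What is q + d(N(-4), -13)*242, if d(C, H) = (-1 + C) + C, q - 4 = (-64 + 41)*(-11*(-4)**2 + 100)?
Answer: 1994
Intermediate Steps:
q = 1752 (q = 4 + (-64 + 41)*(-11*(-4)**2 + 100) = 4 - 23*(-11*16 + 100) = 4 - 23*(-176 + 100) = 4 - 23*(-76) = 4 + 1748 = 1752)
N(K) = (5 + K)**2
d(C, H) = -1 + 2*C
q + d(N(-4), -13)*242 = 1752 + (-1 + 2*(5 - 4)**2)*242 = 1752 + (-1 + 2*1**2)*242 = 1752 + (-1 + 2*1)*242 = 1752 + (-1 + 2)*242 = 1752 + 1*242 = 1752 + 242 = 1994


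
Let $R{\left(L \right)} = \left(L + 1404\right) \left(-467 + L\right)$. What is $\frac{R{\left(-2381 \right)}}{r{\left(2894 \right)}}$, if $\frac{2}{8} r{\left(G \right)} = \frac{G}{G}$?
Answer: $695624$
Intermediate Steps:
$r{\left(G \right)} = 4$ ($r{\left(G \right)} = 4 \frac{G}{G} = 4 \cdot 1 = 4$)
$R{\left(L \right)} = \left(-467 + L\right) \left(1404 + L\right)$ ($R{\left(L \right)} = \left(1404 + L\right) \left(-467 + L\right) = \left(-467 + L\right) \left(1404 + L\right)$)
$\frac{R{\left(-2381 \right)}}{r{\left(2894 \right)}} = \frac{-655668 + \left(-2381\right)^{2} + 937 \left(-2381\right)}{4} = \left(-655668 + 5669161 - 2230997\right) \frac{1}{4} = 2782496 \cdot \frac{1}{4} = 695624$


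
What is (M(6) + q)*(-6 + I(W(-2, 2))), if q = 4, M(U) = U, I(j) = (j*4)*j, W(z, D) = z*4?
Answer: 2500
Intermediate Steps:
W(z, D) = 4*z
I(j) = 4*j² (I(j) = (4*j)*j = 4*j²)
(M(6) + q)*(-6 + I(W(-2, 2))) = (6 + 4)*(-6 + 4*(4*(-2))²) = 10*(-6 + 4*(-8)²) = 10*(-6 + 4*64) = 10*(-6 + 256) = 10*250 = 2500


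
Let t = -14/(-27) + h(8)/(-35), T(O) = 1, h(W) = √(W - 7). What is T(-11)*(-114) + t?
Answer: -107267/945 ≈ -113.51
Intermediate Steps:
h(W) = √(-7 + W)
t = 463/945 (t = -14/(-27) + √(-7 + 8)/(-35) = -14*(-1/27) + √1*(-1/35) = 14/27 + 1*(-1/35) = 14/27 - 1/35 = 463/945 ≈ 0.48995)
T(-11)*(-114) + t = 1*(-114) + 463/945 = -114 + 463/945 = -107267/945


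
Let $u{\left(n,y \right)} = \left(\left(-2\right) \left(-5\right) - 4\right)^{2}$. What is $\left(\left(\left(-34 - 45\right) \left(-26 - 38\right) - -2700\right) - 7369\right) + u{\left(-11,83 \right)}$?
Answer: $423$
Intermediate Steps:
$u{\left(n,y \right)} = 36$ ($u{\left(n,y \right)} = \left(10 - 4\right)^{2} = 6^{2} = 36$)
$\left(\left(\left(-34 - 45\right) \left(-26 - 38\right) - -2700\right) - 7369\right) + u{\left(-11,83 \right)} = \left(\left(\left(-34 - 45\right) \left(-26 - 38\right) - -2700\right) - 7369\right) + 36 = \left(\left(\left(-79\right) \left(-64\right) + 2700\right) - 7369\right) + 36 = \left(\left(5056 + 2700\right) - 7369\right) + 36 = \left(7756 - 7369\right) + 36 = 387 + 36 = 423$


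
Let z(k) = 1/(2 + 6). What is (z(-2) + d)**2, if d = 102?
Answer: 667489/64 ≈ 10430.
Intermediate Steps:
z(k) = 1/8
(z(-2) + d)**2 = (1/8 + 102)**2 = (817/8)**2 = 667489/64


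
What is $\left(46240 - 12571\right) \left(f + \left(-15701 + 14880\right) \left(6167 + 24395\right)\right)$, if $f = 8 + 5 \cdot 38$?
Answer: $-844795747476$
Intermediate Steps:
$f = 198$ ($f = 8 + 190 = 198$)
$\left(46240 - 12571\right) \left(f + \left(-15701 + 14880\right) \left(6167 + 24395\right)\right) = \left(46240 - 12571\right) \left(198 + \left(-15701 + 14880\right) \left(6167 + 24395\right)\right) = 33669 \left(198 - 25091402\right) = 33669 \left(-25091204\right) = -844795747476$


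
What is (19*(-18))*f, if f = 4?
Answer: -1368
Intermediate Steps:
(19*(-18))*f = (19*(-18))*4 = -342*4 = -1368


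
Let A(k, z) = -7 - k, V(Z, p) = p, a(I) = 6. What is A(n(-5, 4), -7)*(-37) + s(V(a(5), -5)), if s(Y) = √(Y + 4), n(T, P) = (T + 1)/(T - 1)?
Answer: 851/3 + I ≈ 283.67 + 1.0*I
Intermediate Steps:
n(T, P) = (1 + T)/(-1 + T)
s(Y) = √(4 + Y)
A(n(-5, 4), -7)*(-37) + s(V(a(5), -5)) = (-7 - (1 - 5)/(-1 - 5))*(-37) + √(4 - 5) = (-7 - (-4)/(-6))*(-37) + √(-1) = (-7 - (-1)*(-4)/6)*(-37) + I = (-7 - 1*⅔)*(-37) + I = (-7 - ⅔)*(-37) + I = -23/3*(-37) + I = 851/3 + I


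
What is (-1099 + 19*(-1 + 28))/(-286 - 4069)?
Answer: 586/4355 ≈ 0.13456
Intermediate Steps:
(-1099 + 19*(-1 + 28))/(-286 - 4069) = (-1099 + 19*27)/(-4355) = (-1099 + 513)*(-1/4355) = -586*(-1/4355) = 586/4355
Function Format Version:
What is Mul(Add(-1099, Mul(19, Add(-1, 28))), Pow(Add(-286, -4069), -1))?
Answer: Rational(586, 4355) ≈ 0.13456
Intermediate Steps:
Mul(Add(-1099, Mul(19, Add(-1, 28))), Pow(Add(-286, -4069), -1)) = Mul(Add(-1099, Mul(19, 27)), Pow(-4355, -1)) = Mul(Add(-1099, 513), Rational(-1, 4355)) = Mul(-586, Rational(-1, 4355)) = Rational(586, 4355)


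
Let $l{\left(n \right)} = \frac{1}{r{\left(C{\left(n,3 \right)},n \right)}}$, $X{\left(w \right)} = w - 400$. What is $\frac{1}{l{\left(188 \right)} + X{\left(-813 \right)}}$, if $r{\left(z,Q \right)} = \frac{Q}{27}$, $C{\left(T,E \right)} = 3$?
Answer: $- \frac{188}{228017} \approx -0.0008245$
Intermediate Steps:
$X{\left(w \right)} = -400 + w$
$r{\left(z,Q \right)} = \frac{Q}{27}$ ($r{\left(z,Q \right)} = Q \frac{1}{27} = \frac{Q}{27}$)
$l{\left(n \right)} = \frac{27}{n}$ ($l{\left(n \right)} = \frac{1}{\frac{1}{27} n} = \frac{27}{n}$)
$\frac{1}{l{\left(188 \right)} + X{\left(-813 \right)}} = \frac{1}{\frac{27}{188} - 1213} = \frac{1}{- \frac{228017}{188}} = - \frac{188}{228017}$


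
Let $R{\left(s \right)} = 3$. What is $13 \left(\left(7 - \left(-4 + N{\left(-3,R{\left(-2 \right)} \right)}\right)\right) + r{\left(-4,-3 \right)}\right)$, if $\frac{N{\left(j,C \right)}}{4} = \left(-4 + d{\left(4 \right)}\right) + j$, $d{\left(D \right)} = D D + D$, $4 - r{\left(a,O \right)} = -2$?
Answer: $-455$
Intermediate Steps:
$r{\left(a,O \right)} = 6$ ($r{\left(a,O \right)} = 4 - -2 = 4 + 2 = 6$)
$d{\left(D \right)} = D + D^{2}$ ($d{\left(D \right)} = D^{2} + D = D + D^{2}$)
$N{\left(j,C \right)} = 64 + 4 j$ ($N{\left(j,C \right)} = 4 \left(\left(-4 + 4 \left(1 + 4\right)\right) + j\right) = 4 \left(\left(-4 + 4 \cdot 5\right) + j\right) = 4 \left(\left(-4 + 20\right) + j\right) = 4 \left(16 + j\right) = 64 + 4 j$)
$13 \left(\left(7 - \left(-4 + N{\left(-3,R{\left(-2 \right)} \right)}\right)\right) + r{\left(-4,-3 \right)}\right) = 13 \left(\left(7 - \left(-4 + \left(64 + 4 \left(-3\right)\right)\right)\right) + 6\right) = 13 \left(\left(7 - \left(-4 + \left(64 - 12\right)\right)\right) + 6\right) = 13 \left(\left(7 - \left(-4 + 52\right)\right) + 6\right) = 13 \left(\left(7 - 48\right) + 6\right) = 13 \left(-41 + 6\right) = 13 \left(-35\right) = -455$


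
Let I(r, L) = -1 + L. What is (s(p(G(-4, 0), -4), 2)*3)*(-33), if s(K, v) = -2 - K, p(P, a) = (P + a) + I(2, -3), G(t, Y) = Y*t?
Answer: -594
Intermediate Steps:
p(P, a) = -4 + P + a (p(P, a) = (P + a) + (-1 - 3) = (P + a) - 4 = -4 + P + a)
(s(p(G(-4, 0), -4), 2)*3)*(-33) = ((-2 - (-4 + 0*(-4) - 4))*3)*(-33) = ((-2 - (-4 + 0 - 4))*3)*(-33) = ((-2 - 1*(-8))*3)*(-33) = ((-2 + 8)*3)*(-33) = (6*3)*(-33) = 18*(-33) = -594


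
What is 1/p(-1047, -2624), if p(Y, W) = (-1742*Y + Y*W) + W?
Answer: 1/4568578 ≈ 2.1889e-7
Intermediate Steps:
p(Y, W) = W - 1742*Y + W*Y (p(Y, W) = (-1742*Y + W*Y) + W = W - 1742*Y + W*Y)
1/p(-1047, -2624) = 1/(-2624 - 1742*(-1047) - 2624*(-1047)) = 1/(-2624 + 1823874 + 2747328) = 1/4568578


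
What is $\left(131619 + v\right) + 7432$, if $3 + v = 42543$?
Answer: $181591$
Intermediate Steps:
$v = 42540$ ($v = -3 + 42543 = 42540$)
$\left(131619 + v\right) + 7432 = \left(131619 + 42540\right) + 7432 = 174159 + 7432 = 181591$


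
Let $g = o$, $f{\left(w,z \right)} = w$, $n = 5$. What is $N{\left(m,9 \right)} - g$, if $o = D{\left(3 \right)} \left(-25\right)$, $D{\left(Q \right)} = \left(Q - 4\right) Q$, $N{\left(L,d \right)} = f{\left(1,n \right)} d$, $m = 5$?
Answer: $-66$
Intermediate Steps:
$N{\left(L,d \right)} = d$ ($N{\left(L,d \right)} = 1 d = d$)
$D{\left(Q \right)} = Q \left(-4 + Q\right)$ ($D{\left(Q \right)} = \left(-4 + Q\right) Q = Q \left(-4 + Q\right)$)
$o = 75$ ($o = 3 \left(-4 + 3\right) \left(-25\right) = 3 \left(-1\right) \left(-25\right) = \left(-3\right) \left(-25\right) = 75$)
$g = 75$
$N{\left(m,9 \right)} - g = 9 - 75 = -66$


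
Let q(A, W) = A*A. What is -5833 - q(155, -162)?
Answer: -29858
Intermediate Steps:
q(A, W) = A**2
-5833 - q(155, -162) = -5833 - 1*155**2 = -5833 - 1*24025 = -5833 - 24025 = -29858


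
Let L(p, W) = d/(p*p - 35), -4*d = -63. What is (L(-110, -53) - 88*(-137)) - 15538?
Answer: -168041257/48260 ≈ -3482.0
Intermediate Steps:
d = 63/4 (d = -¼*(-63) = 63/4 ≈ 15.750)
L(p, W) = 63/(4*(-35 + p²)) (L(p, W) = 63/(4*(p*p - 35)) = 63/(4*(p² - 35)) = 63/(4*(-35 + p²)))
(L(-110, -53) - 88*(-137)) - 15538 = (63/(4*(-35 + (-110)²)) - 88*(-137)) - 15538 = (63/(4*(-35 + 12100)) + 12056) - 15538 = ((63/4)/12065 + 12056) - 15538 = ((63/4)*(1/12065) + 12056) - 15538 = (63/48260 + 12056) - 15538 = 581822623/48260 - 15538 = -168041257/48260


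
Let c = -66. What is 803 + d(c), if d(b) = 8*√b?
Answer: 803 + 8*I*√66 ≈ 803.0 + 64.992*I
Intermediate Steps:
803 + d(c) = 803 + 8*√(-66) = 803 + 8*(I*√66) = 803 + 8*I*√66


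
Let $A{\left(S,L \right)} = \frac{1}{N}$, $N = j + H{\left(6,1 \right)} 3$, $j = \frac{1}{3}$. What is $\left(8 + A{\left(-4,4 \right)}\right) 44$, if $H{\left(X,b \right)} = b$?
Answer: $\frac{1826}{5} \approx 365.2$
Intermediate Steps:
$j = \frac{1}{3} \approx 0.33333$
$N = \frac{10}{3}$ ($N = \frac{1}{3} + 1 \cdot 3 = \frac{1}{3} + 3 = \frac{10}{3} \approx 3.3333$)
$A{\left(S,L \right)} = \frac{3}{10}$ ($A{\left(S,L \right)} = \frac{1}{\frac{10}{3}} = \frac{3}{10}$)
$\left(8 + A{\left(-4,4 \right)}\right) 44 = \left(8 + \frac{3}{10}\right) 44 = \frac{83}{10} \cdot 44 = \frac{1826}{5}$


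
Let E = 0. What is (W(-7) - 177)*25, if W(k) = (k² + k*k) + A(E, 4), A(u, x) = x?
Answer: -1875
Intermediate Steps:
W(k) = 4 + 2*k² (W(k) = (k² + k*k) + 4 = (k² + k²) + 4 = 2*k² + 4 = 4 + 2*k²)
(W(-7) - 177)*25 = ((4 + 2*(-7)²) - 177)*25 = ((4 + 2*49) - 177)*25 = ((4 + 98) - 177)*25 = (102 - 177)*25 = -75*25 = -1875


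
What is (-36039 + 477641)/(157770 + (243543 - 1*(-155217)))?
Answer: 220801/278265 ≈ 0.79349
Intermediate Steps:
(-36039 + 477641)/(157770 + (243543 - 1*(-155217))) = 441602/(157770 + (243543 + 155217)) = 441602/(157770 + 398760) = 441602/556530 = 441602*(1/556530) = 220801/278265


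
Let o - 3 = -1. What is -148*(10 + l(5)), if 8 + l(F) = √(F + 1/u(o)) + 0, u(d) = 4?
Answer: -296 - 74*√21 ≈ -635.11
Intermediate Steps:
o = 2 (o = 3 - 1 = 2)
l(F) = -8 + √(¼ + F) (l(F) = -8 + (√(F + 1/4) + 0) = -8 + (√(F + ¼) + 0) = -8 + (√(¼ + F) + 0) = -8 + √(¼ + F))
-148*(10 + l(5)) = -148*(10 + (-8 + √(1 + 4*5)/2)) = -148*(10 + (-8 + √(1 + 20)/2)) = -148*(10 + (-8 + √21/2)) = -148*(2 + √21/2) = -296 - 74*√21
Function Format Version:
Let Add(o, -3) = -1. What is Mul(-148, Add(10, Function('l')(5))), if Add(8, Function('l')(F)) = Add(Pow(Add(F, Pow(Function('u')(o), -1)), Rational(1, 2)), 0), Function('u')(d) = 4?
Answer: Add(-296, Mul(-74, Pow(21, Rational(1, 2)))) ≈ -635.11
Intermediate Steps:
o = 2 (o = Add(3, -1) = 2)
Function('l')(F) = Add(-8, Pow(Add(Rational(1, 4), F), Rational(1, 2))) (Function('l')(F) = Add(-8, Add(Pow(Add(F, Pow(4, -1)), Rational(1, 2)), 0)) = Add(-8, Add(Pow(Add(F, Rational(1, 4)), Rational(1, 2)), 0)) = Add(-8, Add(Pow(Add(Rational(1, 4), F), Rational(1, 2)), 0)) = Add(-8, Pow(Add(Rational(1, 4), F), Rational(1, 2))))
Mul(-148, Add(10, Function('l')(5))) = Mul(-148, Add(10, Add(-8, Mul(Rational(1, 2), Pow(Add(1, Mul(4, 5)), Rational(1, 2)))))) = Mul(-148, Add(10, Add(-8, Mul(Rational(1, 2), Pow(Add(1, 20), Rational(1, 2)))))) = Mul(-148, Add(10, Add(-8, Mul(Rational(1, 2), Pow(21, Rational(1, 2)))))) = Mul(-148, Add(2, Mul(Rational(1, 2), Pow(21, Rational(1, 2))))) = Add(-296, Mul(-74, Pow(21, Rational(1, 2))))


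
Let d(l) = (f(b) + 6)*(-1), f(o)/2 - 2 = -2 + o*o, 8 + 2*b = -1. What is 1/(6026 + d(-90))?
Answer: 2/11959 ≈ 0.00016724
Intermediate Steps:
b = -9/2 (b = -4 + (½)*(-1) = -4 - ½ = -9/2 ≈ -4.5000)
f(o) = 2*o² (f(o) = 4 + 2*(-2 + o*o) = 4 + 2*(-2 + o²) = 4 + (-4 + 2*o²) = 2*o²)
d(l) = -93/2 (d(l) = (2*(-9/2)² + 6)*(-1) = (2*(81/4) + 6)*(-1) = (81/2 + 6)*(-1) = (93/2)*(-1) = -93/2)
1/(6026 + d(-90)) = 1/(6026 - 93/2) = 1/(11959/2) = 2/11959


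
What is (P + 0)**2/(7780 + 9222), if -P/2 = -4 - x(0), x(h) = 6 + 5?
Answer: 450/8501 ≈ 0.052935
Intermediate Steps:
x(h) = 11
P = 30 (P = -2*(-4 - 1*11) = -2*(-4 - 11) = -2*(-15) = 30)
(P + 0)**2/(7780 + 9222) = (30 + 0)**2/(7780 + 9222) = 30**2/17002 = (1/17002)*900 = 450/8501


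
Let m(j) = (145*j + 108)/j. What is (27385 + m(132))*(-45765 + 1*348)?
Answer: -13754038863/11 ≈ -1.2504e+9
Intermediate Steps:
m(j) = (108 + 145*j)/j
(27385 + m(132))*(-45765 + 1*348) = (27385 + (145 + 108/132))*(-45765 + 1*348) = (27385 + (145 + 108*(1/132)))*(-45765 + 348) = (27385 + (145 + 9/11))*(-45417) = (27385 + 1604/11)*(-45417) = (302839/11)*(-45417) = -13754038863/11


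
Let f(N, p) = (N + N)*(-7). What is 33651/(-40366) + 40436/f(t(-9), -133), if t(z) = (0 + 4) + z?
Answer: 814942003/1412810 ≈ 576.82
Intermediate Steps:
t(z) = 4 + z
f(N, p) = -14*N (f(N, p) = (2*N)*(-7) = -14*N)
33651/(-40366) + 40436/f(t(-9), -133) = 33651/(-40366) + 40436/((-14*(4 - 9))) = 33651*(-1/40366) + 40436/((-14*(-5))) = -33651/40366 + 40436/70 = -33651/40366 + 40436*(1/70) = -33651/40366 + 20218/35 = 814942003/1412810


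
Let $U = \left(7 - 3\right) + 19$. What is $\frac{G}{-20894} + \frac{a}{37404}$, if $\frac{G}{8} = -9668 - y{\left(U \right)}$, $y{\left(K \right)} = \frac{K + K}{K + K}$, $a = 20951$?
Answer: $\frac{1665512201}{390759588} \approx 4.2622$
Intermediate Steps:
$U = 23$ ($U = 4 + 19 = 23$)
$y{\left(K \right)} = 1$ ($y{\left(K \right)} = \frac{2 K}{2 K} = 2 K \frac{1}{2 K} = 1$)
$G = -77352$ ($G = 8 \left(-9668 - 1\right) = 8 \left(-9669\right) = -77352$)
$\frac{G}{-20894} + \frac{a}{37404} = - \frac{77352}{-20894} + \frac{20951}{37404} = \left(-77352\right) \left(- \frac{1}{20894}\right) + 20951 \cdot \frac{1}{37404} = \frac{38676}{10447} + \frac{20951}{37404} = \frac{1665512201}{390759588}$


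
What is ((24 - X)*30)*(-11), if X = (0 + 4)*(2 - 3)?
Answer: -9240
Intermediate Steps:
X = -4 (X = 4*(-1) = -4)
((24 - X)*30)*(-11) = ((24 - 1*(-4))*30)*(-11) = ((24 + 4)*30)*(-11) = (28*30)*(-11) = 840*(-11) = -9240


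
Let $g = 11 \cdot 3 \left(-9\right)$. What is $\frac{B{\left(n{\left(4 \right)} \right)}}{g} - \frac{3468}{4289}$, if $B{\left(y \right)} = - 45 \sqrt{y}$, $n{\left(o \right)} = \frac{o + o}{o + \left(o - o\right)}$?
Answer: $- \frac{3468}{4289} + \frac{5 \sqrt{2}}{33} \approx -0.59431$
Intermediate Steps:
$n{\left(o \right)} = 2$ ($n{\left(o \right)} = \frac{2 o}{o + 0} = \frac{2 o}{o} = 2$)
$g = -297$ ($g = 33 \left(-9\right) = -297$)
$\frac{B{\left(n{\left(4 \right)} \right)}}{g} - \frac{3468}{4289} = \frac{\left(-45\right) \sqrt{2}}{-297} - \frac{3468}{4289} = - 45 \sqrt{2} \left(- \frac{1}{297}\right) - \frac{3468}{4289} = \frac{5 \sqrt{2}}{33} - \frac{3468}{4289} = - \frac{3468}{4289} + \frac{5 \sqrt{2}}{33}$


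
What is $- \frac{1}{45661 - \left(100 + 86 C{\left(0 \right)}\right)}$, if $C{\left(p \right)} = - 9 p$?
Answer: $- \frac{1}{45561} \approx -2.1949 \cdot 10^{-5}$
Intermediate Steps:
$- \frac{1}{45661 - \left(100 + 86 C{\left(0 \right)}\right)} = - \frac{1}{45661 - \left(100 + 86 \left(\left(-9\right) 0\right)\right)} = - \frac{1}{45661 - 100} = - \frac{1}{45561}$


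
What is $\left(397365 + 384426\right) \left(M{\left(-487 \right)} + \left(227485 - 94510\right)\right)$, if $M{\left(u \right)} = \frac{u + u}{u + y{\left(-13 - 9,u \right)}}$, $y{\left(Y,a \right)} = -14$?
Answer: $\frac{17361349745053}{167} \approx 1.0396 \cdot 10^{11}$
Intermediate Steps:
$M{\left(u \right)} = \frac{2 u}{-14 + u}$ ($M{\left(u \right)} = \frac{u + u}{u - 14} = \frac{2 u}{-14 + u}$)
$\left(397365 + 384426\right) \left(M{\left(-487 \right)} + \left(227485 - 94510\right)\right) = \left(397365 + 384426\right) \left(2 \left(-487\right) \frac{1}{-14 - 487} + \left(227485 - 94510\right)\right) = 781791 \left(2 \left(-487\right) \frac{1}{-501} + \left(227485 - 94510\right)\right) = 781791 \left(2 \left(-487\right) \left(- \frac{1}{501}\right) + 132975\right) = 781791 \left(\frac{974}{501} + 132975\right) = 781791 \cdot \frac{66621449}{501} = \frac{17361349745053}{167}$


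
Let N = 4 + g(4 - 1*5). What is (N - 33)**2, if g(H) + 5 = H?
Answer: 1225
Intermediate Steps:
g(H) = -5 + H
N = -2 (N = 4 + (-5 + (4 - 1*5)) = 4 + (-5 + (4 - 5)) = 4 + (-5 - 1) = 4 - 6 = -2)
(N - 33)**2 = (-2 - 33)**2 = (-35)**2 = 1225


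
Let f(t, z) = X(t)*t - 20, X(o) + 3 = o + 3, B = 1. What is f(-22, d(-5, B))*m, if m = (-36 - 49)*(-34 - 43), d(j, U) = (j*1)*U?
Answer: 3036880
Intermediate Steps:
X(o) = o (X(o) = -3 + (o + 3) = -3 + (3 + o) = o)
d(j, U) = U*j (d(j, U) = j*U = U*j)
m = 6545 (m = -85*(-77) = 6545)
f(t, z) = -20 + t² (f(t, z) = t*t - 20 = t² - 20 = -20 + t²)
f(-22, d(-5, B))*m = (-20 + (-22)²)*6545 = (-20 + 484)*6545 = 464*6545 = 3036880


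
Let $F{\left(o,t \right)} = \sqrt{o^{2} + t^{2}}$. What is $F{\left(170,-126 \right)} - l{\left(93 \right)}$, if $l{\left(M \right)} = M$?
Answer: $-93 + 2 \sqrt{11194} \approx 118.6$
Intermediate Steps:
$F{\left(170,-126 \right)} - l{\left(93 \right)} = \sqrt{170^{2} + \left(-126\right)^{2}} - 93 = \sqrt{28900 + 15876} - 93 = \sqrt{44776} - 93 = 2 \sqrt{11194} - 93 = -93 + 2 \sqrt{11194}$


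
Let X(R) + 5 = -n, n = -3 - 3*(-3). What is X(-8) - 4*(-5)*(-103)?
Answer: -2071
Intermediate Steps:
n = 6 (n = -3 + 9 = 6)
X(R) = -11 (X(R) = -5 - 1*6 = -5 - 6 = -11)
X(-8) - 4*(-5)*(-103) = -11 - 4*(-5)*(-103) = -11 + 20*(-103) = -11 - 2060 = -2071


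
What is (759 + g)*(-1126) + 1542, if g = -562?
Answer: -220280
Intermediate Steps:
(759 + g)*(-1126) + 1542 = (759 - 562)*(-1126) + 1542 = 197*(-1126) + 1542 = -221822 + 1542 = -220280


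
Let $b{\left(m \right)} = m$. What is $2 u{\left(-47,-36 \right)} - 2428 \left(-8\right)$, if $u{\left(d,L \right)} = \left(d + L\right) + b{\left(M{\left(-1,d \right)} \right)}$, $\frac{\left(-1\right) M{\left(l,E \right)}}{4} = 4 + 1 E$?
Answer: $19602$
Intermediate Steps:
$M{\left(l,E \right)} = -16 - 4 E$ ($M{\left(l,E \right)} = - 4 \left(4 + 1 E\right) = - 4 \left(4 + E\right) = -16 - 4 E$)
$u{\left(d,L \right)} = -16 + L - 3 d$ ($u{\left(d,L \right)} = \left(d + L\right) - \left(16 + 4 d\right) = \left(L + d\right) - \left(16 + 4 d\right) = -16 + L - 3 d$)
$2 u{\left(-47,-36 \right)} - 2428 \left(-8\right) = 2 \left(-16 - 36 - -141\right) - 2428 \left(-8\right) = 2 \left(-16 - 36 + 141\right) - -19424 = 2 \cdot 89 + 19424 = 178 + 19424 = 19602$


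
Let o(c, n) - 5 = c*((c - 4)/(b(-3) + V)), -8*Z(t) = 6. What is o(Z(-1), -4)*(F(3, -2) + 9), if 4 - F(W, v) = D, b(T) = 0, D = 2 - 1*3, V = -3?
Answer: 427/8 ≈ 53.375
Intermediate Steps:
Z(t) = -3/4 (Z(t) = -1/8*6 = -3/4)
D = -1 (D = 2 - 3 = -1)
F(W, v) = 5 (F(W, v) = 4 - 1*(-1) = 4 + 1 = 5)
o(c, n) = 5 + c*(4/3 - c/3) (o(c, n) = 5 + c*((c - 4)/(0 - 3)) = 5 + c*((-4 + c)/(-3)) = 5 + c*((-4 + c)*(-1/3)) = 5 + c*(4/3 - c/3))
o(Z(-1), -4)*(F(3, -2) + 9) = (5 - (-3/4)**2/3 + (4/3)*(-3/4))*(5 + 9) = (5 - 1/3*9/16 - 1)*14 = (5 - 3/16 - 1)*14 = (61/16)*14 = 427/8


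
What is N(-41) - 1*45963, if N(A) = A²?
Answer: -44282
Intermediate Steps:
N(-41) - 1*45963 = (-41)² - 1*45963 = 1681 - 45963 = -44282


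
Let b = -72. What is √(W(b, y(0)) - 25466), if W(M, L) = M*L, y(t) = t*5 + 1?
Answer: 113*I*√2 ≈ 159.81*I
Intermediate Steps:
y(t) = 1 + 5*t (y(t) = 5*t + 1 = 1 + 5*t)
W(M, L) = L*M
√(W(b, y(0)) - 25466) = √((1 + 5*0)*(-72) - 25466) = √((1 + 0)*(-72) - 25466) = √(1*(-72) - 25466) = √(-72 - 25466) = √(-25538) = 113*I*√2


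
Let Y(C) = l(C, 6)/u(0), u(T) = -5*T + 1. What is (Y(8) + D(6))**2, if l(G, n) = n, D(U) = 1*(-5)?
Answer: 1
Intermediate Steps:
D(U) = -5
u(T) = 1 - 5*T
Y(C) = 6 (Y(C) = 6/(1 - 5*0) = 6/(1 + 0) = 6/1 = 6*1 = 6)
(Y(8) + D(6))**2 = (6 - 5)**2 = 1**2 = 1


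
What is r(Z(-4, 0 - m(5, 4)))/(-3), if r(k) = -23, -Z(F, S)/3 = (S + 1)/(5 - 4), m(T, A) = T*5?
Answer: 23/3 ≈ 7.6667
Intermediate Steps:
m(T, A) = 5*T
Z(F, S) = -3 - 3*S (Z(F, S) = -3*(S + 1)/(5 - 4) = -3*(1 + S)/1 = -3*(1 + S) = -3 - 3*S)
r(Z(-4, 0 - m(5, 4)))/(-3) = -23/(-3) = -23*(-1/3) = 23/3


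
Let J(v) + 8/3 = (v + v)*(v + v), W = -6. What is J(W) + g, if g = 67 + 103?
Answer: 934/3 ≈ 311.33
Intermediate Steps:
g = 170
J(v) = -8/3 + 4*v² (J(v) = -8/3 + (v + v)*(v + v) = -8/3 + (2*v)*(2*v) = -8/3 + 4*v²)
J(W) + g = (-8/3 + 4*(-6)²) + 170 = (-8/3 + 4*36) + 170 = (-8/3 + 144) + 170 = 424/3 + 170 = 934/3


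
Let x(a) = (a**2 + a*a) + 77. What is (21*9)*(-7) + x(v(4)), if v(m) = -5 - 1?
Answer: -1174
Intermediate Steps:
v(m) = -6
x(a) = 77 + 2*a**2 (x(a) = (a**2 + a**2) + 77 = 2*a**2 + 77 = 77 + 2*a**2)
(21*9)*(-7) + x(v(4)) = (21*9)*(-7) + (77 + 2*(-6)**2) = 189*(-7) + (77 + 2*36) = -1323 + (77 + 72) = -1323 + 149 = -1174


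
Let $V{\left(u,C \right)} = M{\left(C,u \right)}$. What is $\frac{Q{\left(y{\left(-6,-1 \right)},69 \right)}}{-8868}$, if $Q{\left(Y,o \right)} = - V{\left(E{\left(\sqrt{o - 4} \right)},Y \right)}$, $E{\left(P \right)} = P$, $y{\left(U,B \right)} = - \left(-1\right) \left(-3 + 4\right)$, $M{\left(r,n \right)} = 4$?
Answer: $\frac{1}{2217} \approx 0.00045106$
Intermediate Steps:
$y{\left(U,B \right)} = 1$ ($y{\left(U,B \right)} = - \left(-1\right) 1 = \left(-1\right) \left(-1\right) = 1$)
$V{\left(u,C \right)} = 4$
$Q{\left(Y,o \right)} = -4$ ($Q{\left(Y,o \right)} = \left(-1\right) 4 = -4$)
$\frac{Q{\left(y{\left(-6,-1 \right)},69 \right)}}{-8868} = - \frac{4}{-8868} = \left(-4\right) \left(- \frac{1}{8868}\right) = \frac{1}{2217}$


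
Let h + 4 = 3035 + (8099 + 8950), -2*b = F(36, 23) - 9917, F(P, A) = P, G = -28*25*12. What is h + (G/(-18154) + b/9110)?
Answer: 3321055649037/165382940 ≈ 20081.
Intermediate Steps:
G = -8400 (G = -700*12 = -8400)
b = 9881/2 (b = -(36 - 9917)/2 = -½*(-9881) = 9881/2 ≈ 4940.5)
h = 20080 (h = -4 + (3035 + (8099 + 8950)) = -4 + (3035 + 17049) = -4 + 20084 = 20080)
h + (G/(-18154) + b/9110) = 20080 + (-8400/(-18154) + (9881/2)/9110) = 20080 + (-8400*(-1/18154) + (9881/2)*(1/9110)) = 20080 + (4200/9077 + 9881/18220) = 20080 + 166213837/165382940 = 3321055649037/165382940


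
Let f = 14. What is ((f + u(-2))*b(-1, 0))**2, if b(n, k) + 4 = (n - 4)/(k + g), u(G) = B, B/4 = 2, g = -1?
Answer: 484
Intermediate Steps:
B = 8 (B = 4*2 = 8)
u(G) = 8
b(n, k) = -4 + (-4 + n)/(-1 + k) (b(n, k) = -4 + (n - 4)/(k - 1) = -4 + (-4 + n)/(-1 + k))
((f + u(-2))*b(-1, 0))**2 = ((14 + 8)*((-1 - 4*0)/(-1 + 0)))**2 = (22*((-1 + 0)/(-1)))**2 = (22*(-1*(-1)))**2 = (22*1)**2 = 22**2 = 484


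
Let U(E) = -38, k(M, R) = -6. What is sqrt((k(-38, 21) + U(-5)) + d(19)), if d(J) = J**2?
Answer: sqrt(317) ≈ 17.805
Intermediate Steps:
sqrt((k(-38, 21) + U(-5)) + d(19)) = sqrt((-6 - 38) + 19**2) = sqrt(-44 + 361) = sqrt(317)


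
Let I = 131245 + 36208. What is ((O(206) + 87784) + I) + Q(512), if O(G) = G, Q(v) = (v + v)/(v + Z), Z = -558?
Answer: 5874677/23 ≈ 2.5542e+5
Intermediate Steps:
Q(v) = 2*v/(-558 + v) (Q(v) = (v + v)/(v - 558) = (2*v)/(-558 + v) = 2*v/(-558 + v))
I = 167453
((O(206) + 87784) + I) + Q(512) = ((206 + 87784) + 167453) + 2*512/(-558 + 512) = (87990 + 167453) + 2*512/(-46) = 255443 + 2*512*(-1/46) = 255443 - 512/23 = 5874677/23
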